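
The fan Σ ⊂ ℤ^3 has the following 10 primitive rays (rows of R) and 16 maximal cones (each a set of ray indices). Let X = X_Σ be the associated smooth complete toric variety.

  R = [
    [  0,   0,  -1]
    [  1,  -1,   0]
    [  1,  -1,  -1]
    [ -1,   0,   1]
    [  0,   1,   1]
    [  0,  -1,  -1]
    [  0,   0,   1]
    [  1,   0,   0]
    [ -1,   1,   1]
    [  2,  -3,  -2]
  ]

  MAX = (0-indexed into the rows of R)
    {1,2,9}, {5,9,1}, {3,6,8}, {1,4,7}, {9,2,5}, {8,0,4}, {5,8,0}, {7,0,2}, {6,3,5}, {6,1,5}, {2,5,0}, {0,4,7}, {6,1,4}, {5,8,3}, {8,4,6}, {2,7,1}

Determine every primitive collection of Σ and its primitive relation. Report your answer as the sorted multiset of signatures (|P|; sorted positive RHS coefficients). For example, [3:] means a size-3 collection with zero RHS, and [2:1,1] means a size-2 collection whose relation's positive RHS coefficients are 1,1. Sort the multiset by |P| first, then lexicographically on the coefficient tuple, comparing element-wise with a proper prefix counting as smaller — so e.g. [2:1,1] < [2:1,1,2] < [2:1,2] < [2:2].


|primitive collections| = 23. Relations:

  {0,6}:  v_{0} + v_{6} = 0  ⟹  sig = [2:]
  {2,8}:  v_{2} + v_{8} = 0  ⟹  sig = [2:]
  {4,5}:  v_{4} + v_{5} = 0  ⟹  sig = [2:]
  {0,1}:  v_{0} + v_{1} = v_{2}  ⟹  sig = [2:1]
  {1,8}:  v_{1} + v_{8} = v_{6}  ⟹  sig = [2:1]
  {2,4}:  v_{2} + v_{4} = v_{7}  ⟹  sig = [2:1]
  {2,6}:  v_{2} + v_{6} = v_{1}  ⟹  sig = [2:1]
  {3,7}:  v_{3} + v_{7} = v_{6}  ⟹  sig = [2:1]
  {5,7}:  v_{5} + v_{7} = v_{2}  ⟹  sig = [2:1]
  {7,8}:  v_{7} + v_{8} = v_{4}  ⟹  sig = [2:1]
  {0,3}:  v_{0} + v_{3} = v_{5} + v_{8}  ⟹  sig = [2:1,1]
  {2,3}:  v_{2} + v_{3} = v_{5} + v_{6}  ⟹  sig = [2:1,1]
  {3,4}:  v_{3} + v_{4} = v_{6} + v_{8}  ⟹  sig = [2:1,1]
  {4,9}:  v_{4} + v_{9} = v_{1} + v_{2}  ⟹  sig = [2:1,1]
  {6,7}:  v_{6} + v_{7} = v_{1} + v_{4}  ⟹  sig = [2:1,1]
  {8,9}:  v_{8} + v_{9} = v_{1} + v_{5}  ⟹  sig = [2:1,1]
  {3,9}:  v_{3} + v_{9} = v_{1} + 2·v_{5} + v_{6}  ⟹  sig = [2:1,1,2]
  {0,9}:  v_{0} + v_{9} = 2·v_{2} + v_{5}  ⟹  sig = [2:1,2]
  {1,3}:  v_{1} + v_{3} = v_{5} + 2·v_{6}  ⟹  sig = [2:1,2]
  {6,9}:  v_{6} + v_{9} = 2·v_{1} + v_{5}  ⟹  sig = [2:1,2]
  {7,9}:  v_{7} + v_{9} = v_{1} + 2·v_{2}  ⟹  sig = [2:1,2]
  {1,2,5}:  v_{1} + v_{2} + v_{5} = v_{9}  ⟹  sig = [3:1]
  {5,6,8}:  v_{5} + v_{6} + v_{8} = v_{3}  ⟹  sig = [3:1]

so the primitive-relation signature multiset is
[[2:], [2:], [2:], [2:1], [2:1], [2:1], [2:1], [2:1], [2:1], [2:1], [2:1,1], [2:1,1], [2:1,1], [2:1,1], [2:1,1], [2:1,1], [2:1,1,2], [2:1,2], [2:1,2], [2:1,2], [2:1,2], [3:1], [3:1]]


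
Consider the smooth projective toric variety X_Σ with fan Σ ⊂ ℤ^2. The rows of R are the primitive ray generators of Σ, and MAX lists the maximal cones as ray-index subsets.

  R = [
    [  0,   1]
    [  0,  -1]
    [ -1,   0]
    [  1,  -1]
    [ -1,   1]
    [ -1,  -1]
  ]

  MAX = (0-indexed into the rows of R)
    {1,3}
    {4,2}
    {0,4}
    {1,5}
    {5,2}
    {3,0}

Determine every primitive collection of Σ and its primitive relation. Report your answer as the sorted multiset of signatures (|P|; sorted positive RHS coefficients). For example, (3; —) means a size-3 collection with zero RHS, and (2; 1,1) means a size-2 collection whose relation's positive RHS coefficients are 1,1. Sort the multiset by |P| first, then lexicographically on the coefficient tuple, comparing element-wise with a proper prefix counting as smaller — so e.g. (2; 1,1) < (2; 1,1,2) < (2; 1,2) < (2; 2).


9 collections generate NE(X_Σ); each relation:

  P={0,1}:  v_{0} + v_{1} = 0  ⟹  sig = (2; —)
  P={3,4}:  v_{3} + v_{4} = 0  ⟹  sig = (2; —)
  P={0,2}:  v_{0} + v_{2} = v_{4}  ⟹  sig = (2; 1)
  P={0,5}:  v_{0} + v_{5} = v_{2}  ⟹  sig = (2; 1)
  P={1,2}:  v_{1} + v_{2} = v_{5}  ⟹  sig = (2; 1)
  P={1,4}:  v_{1} + v_{4} = v_{2}  ⟹  sig = (2; 1)
  P={2,3}:  v_{2} + v_{3} = v_{1}  ⟹  sig = (2; 1)
  P={3,5}:  v_{3} + v_{5} = 2·v_{1}  ⟹  sig = (2; 2)
  P={4,5}:  v_{4} + v_{5} = 2·v_{2}  ⟹  sig = (2; 2)

Sorted signature multiset PRS(X):
{ (2; —) ×2,  (2; 1) ×5,  (2; 2) ×2 }


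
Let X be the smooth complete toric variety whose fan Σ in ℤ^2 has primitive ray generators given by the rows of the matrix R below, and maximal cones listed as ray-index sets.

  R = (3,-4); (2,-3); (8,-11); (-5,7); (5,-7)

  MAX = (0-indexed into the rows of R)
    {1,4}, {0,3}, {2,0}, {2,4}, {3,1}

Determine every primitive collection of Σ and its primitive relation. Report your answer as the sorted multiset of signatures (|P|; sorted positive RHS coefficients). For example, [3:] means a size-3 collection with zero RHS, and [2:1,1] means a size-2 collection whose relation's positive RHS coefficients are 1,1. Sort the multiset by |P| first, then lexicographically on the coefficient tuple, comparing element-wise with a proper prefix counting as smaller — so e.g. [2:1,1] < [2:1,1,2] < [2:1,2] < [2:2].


5 minimal non-faces of Δ(Σ) (on 5 rays):

  • {3,4}:  v_{3} + v_{4} = 0 ; sig = [2:]
  • {0,1}:  v_{0} + v_{1} = v_{4} ; sig = [2:1]
  • {0,4}:  v_{0} + v_{4} = v_{2} ; sig = [2:1]
  • {2,3}:  v_{2} + v_{3} = v_{0} ; sig = [2:1]
  • {1,2}:  v_{1} + v_{2} = 2·v_{4} ; sig = [2:2]

so the primitive-relation signature multiset is
    |P|=2: 5 collections, coeffs (), (1), (1), (1), (2)


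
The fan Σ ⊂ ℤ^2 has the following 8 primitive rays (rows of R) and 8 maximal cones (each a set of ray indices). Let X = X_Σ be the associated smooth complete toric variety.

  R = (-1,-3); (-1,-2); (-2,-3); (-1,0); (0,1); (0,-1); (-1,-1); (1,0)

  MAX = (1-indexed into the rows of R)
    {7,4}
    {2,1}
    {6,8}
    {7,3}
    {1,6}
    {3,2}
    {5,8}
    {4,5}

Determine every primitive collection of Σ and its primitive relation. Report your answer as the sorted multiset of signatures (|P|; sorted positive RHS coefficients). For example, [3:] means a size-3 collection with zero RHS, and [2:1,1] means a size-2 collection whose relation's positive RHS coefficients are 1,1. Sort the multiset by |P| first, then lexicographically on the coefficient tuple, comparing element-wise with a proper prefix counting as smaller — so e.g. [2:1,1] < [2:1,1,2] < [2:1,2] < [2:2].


|primitive collections| = 20. Relations:

  P = {4,8}:  v_{4} + v_{8} = 0  ⇒ sig = [2:]
  P = {5,6}:  v_{5} + v_{6} = 0  ⇒ sig = [2:]
  P = {1,4}:  v_{1} + v_{4} = v_{3}  ⇒ sig = [2:1]
  P = {1,5}:  v_{1} + v_{5} = v_{2}  ⇒ sig = [2:1]
  P = {2,5}:  v_{2} + v_{5} = v_{7}  ⇒ sig = [2:1]
  P = {2,6}:  v_{2} + v_{6} = v_{1}  ⇒ sig = [2:1]
  P = {2,7}:  v_{2} + v_{7} = v_{3}  ⇒ sig = [2:1]
  P = {3,8}:  v_{3} + v_{8} = v_{1}  ⇒ sig = [2:1]
  P = {4,6}:  v_{4} + v_{6} = v_{7}  ⇒ sig = [2:1]
  P = {5,7}:  v_{5} + v_{7} = v_{4}  ⇒ sig = [2:1]
  P = {6,7}:  v_{6} + v_{7} = v_{2}  ⇒ sig = [2:1]
  P = {7,8}:  v_{7} + v_{8} = v_{6}  ⇒ sig = [2:1]
  P = {1,7}:  v_{1} + v_{7} = 2·v_{2}  ⇒ sig = [2:2]
  P = {2,4}:  v_{2} + v_{4} = 2·v_{7}  ⇒ sig = [2:2]
  P = {2,8}:  v_{2} + v_{8} = 2·v_{6}  ⇒ sig = [2:2]
  P = {3,5}:  v_{3} + v_{5} = 2·v_{7}  ⇒ sig = [2:2]
  P = {3,6}:  v_{3} + v_{6} = 2·v_{2}  ⇒ sig = [2:2]
  P = {1,3}:  v_{1} + v_{3} = 3·v_{2}  ⇒ sig = [2:3]
  P = {1,8}:  v_{1} + v_{8} = 3·v_{6}  ⇒ sig = [2:3]
  P = {3,4}:  v_{3} + v_{4} = 3·v_{7}  ⇒ sig = [2:3]

Signatures (|P|; sorted positive RHS coefficients), sorted:
    [2:]
    [2:]
    [2:1]
    [2:1]
    [2:1]
    [2:1]
    [2:1]
    [2:1]
    [2:1]
    [2:1]
    [2:1]
    [2:1]
    [2:2]
    [2:2]
    [2:2]
    [2:2]
    [2:2]
    [2:3]
    [2:3]
    [2:3]


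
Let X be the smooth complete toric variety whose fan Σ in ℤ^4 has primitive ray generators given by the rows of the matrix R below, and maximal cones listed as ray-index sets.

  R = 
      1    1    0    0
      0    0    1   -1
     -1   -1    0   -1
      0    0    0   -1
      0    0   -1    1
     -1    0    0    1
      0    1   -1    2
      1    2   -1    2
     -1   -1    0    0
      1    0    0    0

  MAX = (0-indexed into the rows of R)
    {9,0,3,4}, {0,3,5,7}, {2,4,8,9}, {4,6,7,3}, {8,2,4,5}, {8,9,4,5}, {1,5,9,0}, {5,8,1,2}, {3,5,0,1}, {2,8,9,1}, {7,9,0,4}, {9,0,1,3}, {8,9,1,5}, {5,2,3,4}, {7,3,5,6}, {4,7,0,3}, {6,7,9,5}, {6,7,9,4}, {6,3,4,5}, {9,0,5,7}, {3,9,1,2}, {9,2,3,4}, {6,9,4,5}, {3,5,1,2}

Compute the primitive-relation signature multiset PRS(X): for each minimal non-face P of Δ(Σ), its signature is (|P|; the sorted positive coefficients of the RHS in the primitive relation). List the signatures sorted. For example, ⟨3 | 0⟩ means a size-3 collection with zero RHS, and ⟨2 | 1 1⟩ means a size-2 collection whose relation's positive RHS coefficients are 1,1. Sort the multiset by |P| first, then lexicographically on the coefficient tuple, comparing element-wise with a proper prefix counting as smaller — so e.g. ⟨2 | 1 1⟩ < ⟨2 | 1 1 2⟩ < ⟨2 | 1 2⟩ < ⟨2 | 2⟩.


|primitive collections| = 17. Relations:

  P = {0,8}:  v_{0} + v_{8} = 0  →  sig = ⟨2 | 0⟩
  P = {1,4}:  v_{1} + v_{4} = 0  →  sig = ⟨2 | 0⟩
  P = {0,2}:  v_{0} + v_{2} = v_{3}  →  sig = ⟨2 | 1⟩
  P = {0,6}:  v_{0} + v_{6} = v_{7}  →  sig = ⟨2 | 1⟩
  P = {3,8}:  v_{3} + v_{8} = v_{2}  →  sig = ⟨2 | 1⟩
  P = {7,8}:  v_{7} + v_{8} = v_{6}  →  sig = ⟨2 | 1⟩
  P = {1,6}:  v_{1} + v_{6} = v_{0} + v_{5}  →  sig = ⟨2 | 1 1⟩
  P = {2,7}:  v_{2} + v_{7} = v_{3} + v_{6}  →  sig = ⟨2 | 1 1⟩
  P = {6,8}:  v_{6} + v_{8} = v_{4} + v_{5}  →  sig = ⟨2 | 1 1⟩
  P = {2,6}:  v_{2} + v_{6} = v_{3} + v_{4} + v_{5}  →  sig = ⟨2 | 1 1 1⟩
  P = {1,7}:  v_{1} + v_{7} = 2·v_{0} + v_{5}  →  sig = ⟨2 | 1 2⟩
  P = {3,5,9}:  v_{3} + v_{5} + v_{9} = 0  →  sig = ⟨3 | 0⟩
  P = {0,4,5}:  v_{0} + v_{4} + v_{5} = v_{6}  →  sig = ⟨3 | 1⟩
  P = {2,5,9}:  v_{2} + v_{5} + v_{9} = v_{8}  →  sig = ⟨3 | 1⟩
  P = {3,6,9}:  v_{3} + v_{6} + v_{9} = v_{0} + v_{4}  →  sig = ⟨3 | 1 1⟩
  P = {3,7,9}:  v_{3} + v_{7} + v_{9} = 2·v_{0} + v_{4}  →  sig = ⟨3 | 1 2⟩
  P = {4,5,7}:  v_{4} + v_{5} + v_{7} = 2·v_{6}  →  sig = ⟨3 | 2⟩

Sorted signature multiset PRS(X):
[⟨2 | 0⟩, ⟨2 | 0⟩, ⟨2 | 1⟩, ⟨2 | 1⟩, ⟨2 | 1⟩, ⟨2 | 1⟩, ⟨2 | 1 1⟩, ⟨2 | 1 1⟩, ⟨2 | 1 1⟩, ⟨2 | 1 1 1⟩, ⟨2 | 1 2⟩, ⟨3 | 0⟩, ⟨3 | 1⟩, ⟨3 | 1⟩, ⟨3 | 1 1⟩, ⟨3 | 1 2⟩, ⟨3 | 2⟩]


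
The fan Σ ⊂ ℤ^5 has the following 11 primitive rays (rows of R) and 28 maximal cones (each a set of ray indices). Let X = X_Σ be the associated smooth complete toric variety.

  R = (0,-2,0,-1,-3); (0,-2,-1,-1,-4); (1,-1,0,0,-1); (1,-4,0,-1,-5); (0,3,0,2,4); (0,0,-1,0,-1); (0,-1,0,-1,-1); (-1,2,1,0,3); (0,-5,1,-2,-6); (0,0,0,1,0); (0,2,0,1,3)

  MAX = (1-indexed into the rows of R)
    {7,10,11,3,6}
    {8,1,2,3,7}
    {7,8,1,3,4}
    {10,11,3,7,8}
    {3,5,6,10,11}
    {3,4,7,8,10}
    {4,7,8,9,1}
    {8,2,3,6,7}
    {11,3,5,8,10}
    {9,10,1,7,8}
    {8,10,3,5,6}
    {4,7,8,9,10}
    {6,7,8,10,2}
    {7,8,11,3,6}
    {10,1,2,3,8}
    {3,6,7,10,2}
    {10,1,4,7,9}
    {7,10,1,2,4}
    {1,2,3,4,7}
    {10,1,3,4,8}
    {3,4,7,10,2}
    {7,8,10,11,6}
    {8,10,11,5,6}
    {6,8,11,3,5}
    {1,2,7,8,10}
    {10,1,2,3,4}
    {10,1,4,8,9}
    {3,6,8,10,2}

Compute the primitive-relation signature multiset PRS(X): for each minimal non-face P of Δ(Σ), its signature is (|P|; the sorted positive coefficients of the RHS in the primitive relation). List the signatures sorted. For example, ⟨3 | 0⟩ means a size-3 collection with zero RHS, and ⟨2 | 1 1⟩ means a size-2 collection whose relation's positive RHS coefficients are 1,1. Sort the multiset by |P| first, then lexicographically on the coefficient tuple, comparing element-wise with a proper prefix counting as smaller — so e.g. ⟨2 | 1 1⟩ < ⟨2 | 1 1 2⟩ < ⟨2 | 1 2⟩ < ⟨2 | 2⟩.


|primitive collections| = 20. Relations:

  P={1,11}:  v_{1} + v_{11} = 0  so sig = ⟨2 | 0⟩
  P={1,6}:  v_{1} + v_{6} = v_{2}  so sig = ⟨2 | 1⟩
  P={2,11}:  v_{2} + v_{11} = v_{6}  so sig = ⟨2 | 1⟩
  P={5,7}:  v_{5} + v_{7} = v_{11}  so sig = ⟨2 | 1⟩
  P={4,5}:  v_{4} + v_{5} = v_{3} + v_{10}  so sig = ⟨2 | 1 1⟩
  P={4,11}:  v_{4} + v_{11} = v_{3} + v_{7} + v_{10}  so sig = ⟨2 | 1 1 1⟩
  P={5,9}:  v_{5} + v_{9} = v_{4} + v_{8} + v_{10}  so sig = ⟨2 | 1 1 1⟩
  P={1,5}:  v_{1} + v_{5} = v_{3} + v_{6} + v_{8} + v_{10}  so sig = ⟨2 | 1 1 1 1⟩
  P={4,6}:  v_{4} + v_{6} = v_{2} + v_{3} + v_{7} + v_{10}  so sig = ⟨2 | 1 1 1 1⟩
  P={9,11}:  v_{9} + v_{11} = v_{4} + v_{7} + v_{8} + v_{10}  so sig = ⟨2 | 1 1 1 1⟩
  P={2,5}:  v_{2} + v_{5} = v_{3} + 2·v_{6} + v_{8} + v_{10}  so sig = ⟨2 | 1 1 1 2⟩
  P={6,9}:  v_{6} + v_{9} = 2·v_{1} + v_{7} + v_{10}  so sig = ⟨2 | 1 1 2⟩
  P={2,9}:  v_{2} + v_{9} = 3·v_{1} + v_{7} + v_{10}  so sig = ⟨2 | 1 1 3⟩
  P={3,9}:  v_{3} + v_{9} = 2·v_{4} + v_{8}  so sig = ⟨2 | 1 2⟩
  P={2,4,8}:  v_{2} + v_{4} + v_{8} = 2·v_{1}  so sig = ⟨3 | 2⟩
  P={1,3,7,10}:  v_{1} + v_{3} + v_{7} + v_{10} = v_{4}  so sig = ⟨4 | 1⟩
  P={3,6,7,8,10}:  v_{3} + v_{6} + v_{7} + v_{8} + v_{10} = 0  so sig = ⟨5 | 0⟩
  P={1,4,7,8,10}:  v_{1} + v_{4} + v_{7} + v_{8} + v_{10} = v_{9}  so sig = ⟨5 | 1⟩
  P={2,3,7,8,10}:  v_{2} + v_{3} + v_{7} + v_{8} + v_{10} = v_{1}  so sig = ⟨5 | 1⟩
  P={3,6,8,10,11}:  v_{3} + v_{6} + v_{8} + v_{10} + v_{11} = v_{5}  so sig = ⟨5 | 1⟩

Signatures (|P|; sorted positive RHS coefficients), sorted:
    ⟨2 | 0⟩
    ⟨2 | 1⟩
    ⟨2 | 1⟩
    ⟨2 | 1⟩
    ⟨2 | 1 1⟩
    ⟨2 | 1 1 1⟩
    ⟨2 | 1 1 1⟩
    ⟨2 | 1 1 1 1⟩
    ⟨2 | 1 1 1 1⟩
    ⟨2 | 1 1 1 1⟩
    ⟨2 | 1 1 1 2⟩
    ⟨2 | 1 1 2⟩
    ⟨2 | 1 1 3⟩
    ⟨2 | 1 2⟩
    ⟨3 | 2⟩
    ⟨4 | 1⟩
    ⟨5 | 0⟩
    ⟨5 | 1⟩
    ⟨5 | 1⟩
    ⟨5 | 1⟩


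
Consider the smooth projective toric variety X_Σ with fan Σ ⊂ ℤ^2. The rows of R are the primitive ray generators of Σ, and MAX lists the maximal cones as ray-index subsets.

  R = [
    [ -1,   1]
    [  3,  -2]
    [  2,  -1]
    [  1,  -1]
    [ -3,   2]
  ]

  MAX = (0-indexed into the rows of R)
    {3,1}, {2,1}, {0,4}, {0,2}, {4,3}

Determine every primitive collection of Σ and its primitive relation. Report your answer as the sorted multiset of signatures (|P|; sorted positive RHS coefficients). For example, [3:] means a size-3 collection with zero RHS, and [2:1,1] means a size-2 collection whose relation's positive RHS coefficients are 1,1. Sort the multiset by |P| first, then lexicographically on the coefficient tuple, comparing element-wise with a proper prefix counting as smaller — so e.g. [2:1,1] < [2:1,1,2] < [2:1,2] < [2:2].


5 collections generate NE(X_Σ); each relation:

  {0,3}:  v_{0} + v_{3} = 0  ⟹  sig = [2:]
  {1,4}:  v_{1} + v_{4} = 0  ⟹  sig = [2:]
  {0,1}:  v_{0} + v_{1} = v_{2}  ⟹  sig = [2:1]
  {2,3}:  v_{2} + v_{3} = v_{1}  ⟹  sig = [2:1]
  {2,4}:  v_{2} + v_{4} = v_{0}  ⟹  sig = [2:1]

Sorted signature multiset PRS(X):
{ [2:] ×2,  [2:1] ×3 }


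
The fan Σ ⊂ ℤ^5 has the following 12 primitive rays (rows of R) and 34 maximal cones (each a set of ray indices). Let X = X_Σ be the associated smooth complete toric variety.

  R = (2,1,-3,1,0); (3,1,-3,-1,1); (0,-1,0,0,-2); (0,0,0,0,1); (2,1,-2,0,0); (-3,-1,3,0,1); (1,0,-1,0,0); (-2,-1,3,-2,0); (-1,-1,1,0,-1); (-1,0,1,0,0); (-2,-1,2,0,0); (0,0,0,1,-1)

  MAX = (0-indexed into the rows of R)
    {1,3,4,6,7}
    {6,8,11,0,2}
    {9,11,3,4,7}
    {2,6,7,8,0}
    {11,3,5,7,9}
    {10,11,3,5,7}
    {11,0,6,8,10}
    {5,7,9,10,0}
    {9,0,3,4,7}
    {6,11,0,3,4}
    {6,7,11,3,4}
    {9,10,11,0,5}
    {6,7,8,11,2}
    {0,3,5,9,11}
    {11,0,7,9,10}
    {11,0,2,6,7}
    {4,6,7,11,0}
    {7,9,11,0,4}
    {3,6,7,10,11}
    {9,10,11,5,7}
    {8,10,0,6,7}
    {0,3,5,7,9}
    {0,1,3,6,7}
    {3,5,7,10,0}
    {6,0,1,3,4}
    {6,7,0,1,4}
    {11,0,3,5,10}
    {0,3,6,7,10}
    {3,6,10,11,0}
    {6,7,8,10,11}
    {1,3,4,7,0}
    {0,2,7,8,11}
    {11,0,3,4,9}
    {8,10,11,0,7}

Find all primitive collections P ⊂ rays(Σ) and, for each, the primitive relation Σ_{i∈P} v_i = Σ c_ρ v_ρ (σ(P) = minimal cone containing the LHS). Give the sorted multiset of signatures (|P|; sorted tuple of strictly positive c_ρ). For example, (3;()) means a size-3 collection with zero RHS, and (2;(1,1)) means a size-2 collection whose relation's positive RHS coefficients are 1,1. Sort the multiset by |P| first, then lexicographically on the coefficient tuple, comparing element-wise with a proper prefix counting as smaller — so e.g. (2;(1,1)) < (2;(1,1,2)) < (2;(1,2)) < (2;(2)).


Minimal non-faces — 25 found among 12 rays, 34 max cones:

  P = {4,10}:  v_{4} + v_{10} = 0 — sig = (2;())
  P = {6,9}:  v_{6} + v_{9} = 0 — sig = (2;())
  P = {1,11}:  v_{1} + v_{11} = v_{4} + v_{6} — sig = (2;(1,1))
  P = {2,3}:  v_{2} + v_{3} = v_{6} + v_{8} — sig = (2;(1,1))
  P = {2,5}:  v_{2} + v_{5} = v_{8} + v_{10} — sig = (2;(1,1))
  P = {3,8}:  v_{3} + v_{8} = v_{6} + v_{10} — sig = (2;(1,1))
  P = {4,5}:  v_{4} + v_{5} = v_{3} + v_{9} — sig = (2;(1,1))
  P = {5,6}:  v_{5} + v_{6} = v_{3} + v_{10} — sig = (2;(1,1))
  P = {1,9}:  v_{1} + v_{9} = v_{0} + v_{3} + v_{4} + v_{7} — sig = (2;(1,1,1,1))
  P = {1,10}:  v_{1} + v_{10} = v_{0} + v_{3} + v_{6} + v_{7} — sig = (2;(1,1,1,1))
  P = {2,9}:  v_{2} + v_{9} = v_{0} + v_{7} + v_{8} + v_{11} — sig = (2;(1,1,1,1))
  P = {4,8}:  v_{4} + v_{8} = v_{0} + v_{6} + v_{7} + v_{11} — sig = (2;(1,1,1,1))
  P = {8,9}:  v_{8} + v_{9} = v_{0} + v_{7} + v_{10} + v_{11} — sig = (2;(1,1,1,1))
  P = {1,5}:  v_{1} + v_{5} = v_{0} + 2·v_{3} + v_{7} — sig = (2;(1,1,2))
  P = {1,8}:  v_{1} + v_{8} = v_{0} + 2·v_{6} + v_{7} — sig = (2;(1,1,2))
  P = {1,2}:  v_{1} + v_{2} = 2·v_{0} + 3·v_{6} + 2·v_{7} + v_{11} — sig = (2;(1,2,2,3))
  P = {2,10}:  v_{2} + v_{10} = 2·v_{8} — sig = (2;(2))
  P = {5,8}:  v_{5} + v_{8} = 2·v_{10} — sig = (2;(2))
  P = {2,4}:  v_{2} + v_{4} = 2·v_{0} + 2·v_{6} + 2·v_{7} + 2·v_{11} — sig = (2;(2,2,2,2))
  P = {3,9,10}:  v_{3} + v_{9} + v_{10} = v_{5} — sig = (3;(1))
  P = {0,3,7,11}:  v_{0} + v_{3} + v_{7} + v_{11} = 0 — sig = (4;())
  P = {0,5,7,11}:  v_{0} + v_{5} + v_{7} + v_{11} = v_{9} + v_{10} — sig = (4;(1,1))
  P = {0,3,4,6,7}:  v_{0} + v_{3} + v_{4} + v_{6} + v_{7} = v_{1} — sig = (5;(1))
  P = {0,6,7,8,11}:  v_{0} + v_{6} + v_{7} + v_{8} + v_{11} = v_{2} — sig = (5;(1))
  P = {0,6,7,10,11}:  v_{0} + v_{6} + v_{7} + v_{10} + v_{11} = v_{8} — sig = (5;(1))

Sorted signature multiset PRS(X):
    (2;())
    (2;())
    (2;(1,1))
    (2;(1,1))
    (2;(1,1))
    (2;(1,1))
    (2;(1,1))
    (2;(1,1))
    (2;(1,1,1,1))
    (2;(1,1,1,1))
    (2;(1,1,1,1))
    (2;(1,1,1,1))
    (2;(1,1,1,1))
    (2;(1,1,2))
    (2;(1,1,2))
    (2;(1,2,2,3))
    (2;(2))
    (2;(2))
    (2;(2,2,2,2))
    (3;(1))
    (4;())
    (4;(1,1))
    (5;(1))
    (5;(1))
    (5;(1))


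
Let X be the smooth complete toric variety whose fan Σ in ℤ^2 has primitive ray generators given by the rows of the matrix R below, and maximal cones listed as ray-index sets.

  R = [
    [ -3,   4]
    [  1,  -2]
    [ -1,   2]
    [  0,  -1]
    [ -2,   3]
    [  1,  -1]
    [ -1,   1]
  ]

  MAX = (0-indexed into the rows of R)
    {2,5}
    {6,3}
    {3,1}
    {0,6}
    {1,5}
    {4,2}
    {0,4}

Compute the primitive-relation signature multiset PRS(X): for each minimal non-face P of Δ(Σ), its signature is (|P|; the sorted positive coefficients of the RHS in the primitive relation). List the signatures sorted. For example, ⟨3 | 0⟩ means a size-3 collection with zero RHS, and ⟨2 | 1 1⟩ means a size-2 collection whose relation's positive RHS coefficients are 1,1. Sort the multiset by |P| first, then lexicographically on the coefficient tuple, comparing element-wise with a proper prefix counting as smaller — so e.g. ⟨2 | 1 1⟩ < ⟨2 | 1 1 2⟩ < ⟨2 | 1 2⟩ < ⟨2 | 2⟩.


Σ has 14 primitive collections:

  P={1,2}:  v_{1} + v_{2} = 0 — sig = ⟨2 | 0⟩
  P={5,6}:  v_{5} + v_{6} = 0 — sig = ⟨2 | 0⟩
  P={0,5}:  v_{0} + v_{5} = v_{4} — sig = ⟨2 | 1⟩
  P={1,4}:  v_{1} + v_{4} = v_{6} — sig = ⟨2 | 1⟩
  P={1,6}:  v_{1} + v_{6} = v_{3} — sig = ⟨2 | 1⟩
  P={2,3}:  v_{2} + v_{3} = v_{6} — sig = ⟨2 | 1⟩
  P={2,6}:  v_{2} + v_{6} = v_{4} — sig = ⟨2 | 1⟩
  P={3,5}:  v_{3} + v_{5} = v_{1} — sig = ⟨2 | 1⟩
  P={4,5}:  v_{4} + v_{5} = v_{2} — sig = ⟨2 | 1⟩
  P={4,6}:  v_{4} + v_{6} = v_{0} — sig = ⟨2 | 1⟩
  P={0,1}:  v_{0} + v_{1} = 2·v_{6} — sig = ⟨2 | 2⟩
  P={0,2}:  v_{0} + v_{2} = 2·v_{4} — sig = ⟨2 | 2⟩
  P={3,4}:  v_{3} + v_{4} = 2·v_{6} — sig = ⟨2 | 2⟩
  P={0,3}:  v_{0} + v_{3} = 3·v_{6} — sig = ⟨2 | 3⟩

Sorted signature multiset PRS(X):
    |P|=2: 14 collections, coeffs (), (), (1), (1), (1), (1), (1), (1), (1), (1), (2), (2), (2), (3)


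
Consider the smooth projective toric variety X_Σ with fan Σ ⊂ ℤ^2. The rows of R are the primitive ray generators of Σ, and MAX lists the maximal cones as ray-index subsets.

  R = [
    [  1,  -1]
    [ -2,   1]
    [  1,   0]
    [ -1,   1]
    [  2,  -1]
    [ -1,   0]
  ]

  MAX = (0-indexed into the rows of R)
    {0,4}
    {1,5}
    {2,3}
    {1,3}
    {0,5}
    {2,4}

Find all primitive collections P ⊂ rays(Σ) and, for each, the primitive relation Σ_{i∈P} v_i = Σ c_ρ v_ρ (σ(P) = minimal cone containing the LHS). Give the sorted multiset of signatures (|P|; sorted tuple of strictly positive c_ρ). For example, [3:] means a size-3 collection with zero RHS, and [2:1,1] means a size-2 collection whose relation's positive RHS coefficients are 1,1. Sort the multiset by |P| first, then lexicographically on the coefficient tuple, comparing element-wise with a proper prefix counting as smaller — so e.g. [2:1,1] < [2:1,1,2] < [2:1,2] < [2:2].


Σ has 9 primitive collections:

  P = {0,3}:  v_{0} + v_{3} = 0  →  sig = [2:]
  P = {1,4}:  v_{1} + v_{4} = 0  →  sig = [2:]
  P = {2,5}:  v_{2} + v_{5} = 0  →  sig = [2:]
  P = {0,1}:  v_{0} + v_{1} = v_{5}  →  sig = [2:1]
  P = {0,2}:  v_{0} + v_{2} = v_{4}  →  sig = [2:1]
  P = {1,2}:  v_{1} + v_{2} = v_{3}  →  sig = [2:1]
  P = {3,4}:  v_{3} + v_{4} = v_{2}  →  sig = [2:1]
  P = {3,5}:  v_{3} + v_{5} = v_{1}  →  sig = [2:1]
  P = {4,5}:  v_{4} + v_{5} = v_{0}  →  sig = [2:1]

Hence PRS(X_Σ) =
[[2:], [2:], [2:], [2:1], [2:1], [2:1], [2:1], [2:1], [2:1]]


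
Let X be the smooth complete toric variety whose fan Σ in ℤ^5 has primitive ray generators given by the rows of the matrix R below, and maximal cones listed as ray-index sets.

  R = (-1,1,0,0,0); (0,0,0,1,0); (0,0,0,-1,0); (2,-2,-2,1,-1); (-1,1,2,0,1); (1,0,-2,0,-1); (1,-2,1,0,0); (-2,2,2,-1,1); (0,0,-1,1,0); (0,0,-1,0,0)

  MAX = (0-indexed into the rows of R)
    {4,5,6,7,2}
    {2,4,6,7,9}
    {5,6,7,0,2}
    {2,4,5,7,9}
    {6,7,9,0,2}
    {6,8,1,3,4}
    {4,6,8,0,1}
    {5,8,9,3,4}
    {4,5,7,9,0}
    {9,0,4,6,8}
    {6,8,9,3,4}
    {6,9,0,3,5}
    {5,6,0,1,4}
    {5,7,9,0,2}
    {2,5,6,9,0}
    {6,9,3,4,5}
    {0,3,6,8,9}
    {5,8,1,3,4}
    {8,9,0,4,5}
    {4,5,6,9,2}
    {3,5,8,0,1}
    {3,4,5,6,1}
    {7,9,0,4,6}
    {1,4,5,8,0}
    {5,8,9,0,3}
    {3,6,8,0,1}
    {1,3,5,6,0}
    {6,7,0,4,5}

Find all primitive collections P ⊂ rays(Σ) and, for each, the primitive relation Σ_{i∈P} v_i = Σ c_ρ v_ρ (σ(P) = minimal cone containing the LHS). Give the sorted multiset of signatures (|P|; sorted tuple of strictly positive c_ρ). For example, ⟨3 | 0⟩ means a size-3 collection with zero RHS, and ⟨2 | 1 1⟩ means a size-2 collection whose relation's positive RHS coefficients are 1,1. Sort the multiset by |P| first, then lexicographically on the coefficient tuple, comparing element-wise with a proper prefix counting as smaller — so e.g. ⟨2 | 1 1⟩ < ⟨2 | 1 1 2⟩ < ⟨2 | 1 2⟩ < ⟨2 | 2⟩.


Σ has 12 primitive collections:

  • {1,2}:  v_{1} + v_{2} = 0  ⟹  sig = ⟨2 | 0⟩
  • {3,7}:  v_{3} + v_{7} = 0  ⟹  sig = ⟨2 | 0⟩
  • {1,9}:  v_{1} + v_{9} = v_{8}  ⟹  sig = ⟨2 | 1⟩
  • {2,8}:  v_{2} + v_{8} = v_{9}  ⟹  sig = ⟨2 | 1⟩
  • {1,7}:  v_{1} + v_{7} = v_{0} + v_{4}  ⟹  sig = ⟨2 | 1 1⟩
  • {2,3}:  v_{2} + v_{3} = v_{5} + v_{6} + v_{9}  ⟹  sig = ⟨2 | 1 1 1⟩
  • {7,8}:  v_{7} + v_{8} = v_{0} + v_{4} + v_{9}  ⟹  sig = ⟨2 | 1 1 1⟩
  • {0,2,4}:  v_{0} + v_{2} + v_{4} = v_{7}  ⟹  sig = ⟨3 | 1⟩
  • {0,3,4}:  v_{0} + v_{3} + v_{4} = v_{1}  ⟹  sig = ⟨3 | 1⟩
  • {5,6,8}:  v_{5} + v_{6} + v_{8} = v_{3}  ⟹  sig = ⟨3 | 1⟩
  • {5,6,7,9}:  v_{5} + v_{6} + v_{7} + v_{9} = v_{2}  ⟹  sig = ⟨4 | 1⟩
  • {0,4,5,6,9}:  v_{0} + v_{4} + v_{5} + v_{6} + v_{9} = 0  ⟹  sig = ⟨5 | 0⟩

Sorted signature multiset PRS(X):
    |P|=2: 7 collections, coeffs (), (), (1), (1), (1,1), (1,1,1), (1,1,1)
    |P|=3: 3 collections, coeffs (1), (1), (1)
    |P|=4: 1 collection, coeffs (1)
    |P|=5: 1 collection, coeffs ()


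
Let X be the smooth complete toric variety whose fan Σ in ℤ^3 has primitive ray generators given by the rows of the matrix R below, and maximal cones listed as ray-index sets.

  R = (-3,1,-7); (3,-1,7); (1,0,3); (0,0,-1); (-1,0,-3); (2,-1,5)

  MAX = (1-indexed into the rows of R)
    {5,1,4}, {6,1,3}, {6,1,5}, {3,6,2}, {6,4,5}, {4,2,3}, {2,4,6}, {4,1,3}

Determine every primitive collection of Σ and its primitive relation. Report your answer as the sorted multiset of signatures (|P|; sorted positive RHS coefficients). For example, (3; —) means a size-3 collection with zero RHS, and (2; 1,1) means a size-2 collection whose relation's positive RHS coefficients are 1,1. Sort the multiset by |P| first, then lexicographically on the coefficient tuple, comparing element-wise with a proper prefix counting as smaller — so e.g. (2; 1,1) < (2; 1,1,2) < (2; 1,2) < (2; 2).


Minimal non-faces — 5 found among 6 rays, 8 max cones:

  P={1,2}:  v_{1} + v_{2} = 0  ⟹  sig = (2; —)
  P={3,5}:  v_{3} + v_{5} = 0  ⟹  sig = (2; —)
  P={2,5}:  v_{2} + v_{5} = v_{4} + v_{6}  ⟹  sig = (2; 1,1)
  P={1,4,6}:  v_{1} + v_{4} + v_{6} = v_{5}  ⟹  sig = (3; 1)
  P={3,4,6}:  v_{3} + v_{4} + v_{6} = v_{2}  ⟹  sig = (3; 1)

Sorted signature multiset PRS(X):
    |P|=2: 3 collections, coeffs (), (), (1,1)
    |P|=3: 2 collections, coeffs (1), (1)


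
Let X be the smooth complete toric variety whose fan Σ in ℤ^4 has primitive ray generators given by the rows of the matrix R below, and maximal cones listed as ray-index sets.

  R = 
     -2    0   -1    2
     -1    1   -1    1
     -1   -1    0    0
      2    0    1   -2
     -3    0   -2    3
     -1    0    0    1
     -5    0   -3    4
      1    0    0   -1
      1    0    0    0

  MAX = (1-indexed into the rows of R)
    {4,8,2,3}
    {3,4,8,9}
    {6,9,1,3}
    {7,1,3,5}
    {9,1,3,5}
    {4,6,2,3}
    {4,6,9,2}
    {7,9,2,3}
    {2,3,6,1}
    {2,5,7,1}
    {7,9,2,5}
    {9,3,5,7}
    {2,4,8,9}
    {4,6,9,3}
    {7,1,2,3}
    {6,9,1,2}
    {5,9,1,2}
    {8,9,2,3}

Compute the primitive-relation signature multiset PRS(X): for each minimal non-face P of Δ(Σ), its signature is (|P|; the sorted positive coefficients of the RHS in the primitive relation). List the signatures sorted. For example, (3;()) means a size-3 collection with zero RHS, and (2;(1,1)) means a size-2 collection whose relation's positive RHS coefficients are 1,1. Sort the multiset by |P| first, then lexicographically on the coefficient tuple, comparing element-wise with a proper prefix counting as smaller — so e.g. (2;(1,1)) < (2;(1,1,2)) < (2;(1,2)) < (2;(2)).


|primitive collections| = 14. Relations:

  • {1,4}:  v_{1} + v_{4} = 0  ⟹  sig = (2;())
  • {6,8}:  v_{6} + v_{8} = 0  ⟹  sig = (2;())
  • {1,8}:  v_{1} + v_{8} = v_{2} + v_{3} + v_{9}  ⟹  sig = (2;(1,1,1))
  • {4,5}:  v_{4} + v_{5} = v_{2} + v_{3} + v_{9}  ⟹  sig = (2;(1,1,1))
  • {6,7}:  v_{6} + v_{7} = 2·v_{1} + v_{2} + v_{3}  ⟹  sig = (2;(1,1,2))
  • {4,7}:  v_{4} + v_{7} = 2·v_{2} + 2·v_{3} + v_{9}  ⟹  sig = (2;(1,2,2))
  • {5,6}:  v_{5} + v_{6} = 2·v_{1}  ⟹  sig = (2;(2))
  • {5,8}:  v_{5} + v_{8} = 2·v_{2} + 2·v_{3} + 2·v_{9}  ⟹  sig = (2;(2,2,2))
  • {7,8}:  v_{7} + v_{8} = 3·v_{2} + 3·v_{3} + 2·v_{9}  ⟹  sig = (2;(2,3,3))
  • {2,3,5}:  v_{2} + v_{3} + v_{5} = v_{7}  ⟹  sig = (3;(1))
  • {1,7,9}:  v_{1} + v_{7} + v_{9} = 2·v_{5}  ⟹  sig = (3;(2))
  • {1,2,3,9}:  v_{1} + v_{2} + v_{3} + v_{9} = v_{5}  ⟹  sig = (4;(1))
  • {2,3,4,9}:  v_{2} + v_{3} + v_{4} + v_{9} = v_{8}  ⟹  sig = (4;(1))
  • {2,3,6,9}:  v_{2} + v_{3} + v_{6} + v_{9} = v_{1}  ⟹  sig = (4;(1))

Sorted signature multiset PRS(X):
    |P|=2: 9 collections, coeffs (), (), (1,1,1), (1,1,1), (1,1,2), (1,2,2), (2), (2,2,2), (2,3,3)
    |P|=3: 2 collections, coeffs (1), (2)
    |P|=4: 3 collections, coeffs (1), (1), (1)


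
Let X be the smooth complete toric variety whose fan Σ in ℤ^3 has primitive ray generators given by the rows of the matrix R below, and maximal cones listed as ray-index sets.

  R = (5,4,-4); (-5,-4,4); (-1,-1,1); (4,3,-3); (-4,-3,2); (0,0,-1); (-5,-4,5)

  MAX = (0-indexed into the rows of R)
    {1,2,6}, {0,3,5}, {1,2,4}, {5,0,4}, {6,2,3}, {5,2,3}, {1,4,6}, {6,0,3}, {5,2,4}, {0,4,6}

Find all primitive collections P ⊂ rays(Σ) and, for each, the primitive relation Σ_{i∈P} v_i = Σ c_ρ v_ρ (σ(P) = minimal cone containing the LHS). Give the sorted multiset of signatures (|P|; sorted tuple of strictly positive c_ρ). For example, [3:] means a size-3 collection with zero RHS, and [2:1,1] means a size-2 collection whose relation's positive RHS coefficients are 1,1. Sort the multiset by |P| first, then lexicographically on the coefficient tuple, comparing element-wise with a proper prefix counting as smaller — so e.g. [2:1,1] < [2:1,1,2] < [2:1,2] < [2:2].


Primitive collections (7):

  {0,1}:  v_{0} + v_{1} = 0  so sig = [2:]
  {0,2}:  v_{0} + v_{2} = v_{3}  so sig = [2:1]
  {1,3}:  v_{1} + v_{3} = v_{2}  so sig = [2:1]
  {3,4}:  v_{3} + v_{4} = v_{5}  so sig = [2:1]
  {5,6}:  v_{5} + v_{6} = v_{1}  so sig = [2:1]
  {1,5}:  v_{1} + v_{5} = v_{2} + v_{4}  so sig = [2:1,1]
  {2,4,6}:  v_{2} + v_{4} + v_{6} = 2·v_{1}  so sig = [3:2]

Sorted signature multiset PRS(X):
[[2:], [2:1], [2:1], [2:1], [2:1], [2:1,1], [3:2]]


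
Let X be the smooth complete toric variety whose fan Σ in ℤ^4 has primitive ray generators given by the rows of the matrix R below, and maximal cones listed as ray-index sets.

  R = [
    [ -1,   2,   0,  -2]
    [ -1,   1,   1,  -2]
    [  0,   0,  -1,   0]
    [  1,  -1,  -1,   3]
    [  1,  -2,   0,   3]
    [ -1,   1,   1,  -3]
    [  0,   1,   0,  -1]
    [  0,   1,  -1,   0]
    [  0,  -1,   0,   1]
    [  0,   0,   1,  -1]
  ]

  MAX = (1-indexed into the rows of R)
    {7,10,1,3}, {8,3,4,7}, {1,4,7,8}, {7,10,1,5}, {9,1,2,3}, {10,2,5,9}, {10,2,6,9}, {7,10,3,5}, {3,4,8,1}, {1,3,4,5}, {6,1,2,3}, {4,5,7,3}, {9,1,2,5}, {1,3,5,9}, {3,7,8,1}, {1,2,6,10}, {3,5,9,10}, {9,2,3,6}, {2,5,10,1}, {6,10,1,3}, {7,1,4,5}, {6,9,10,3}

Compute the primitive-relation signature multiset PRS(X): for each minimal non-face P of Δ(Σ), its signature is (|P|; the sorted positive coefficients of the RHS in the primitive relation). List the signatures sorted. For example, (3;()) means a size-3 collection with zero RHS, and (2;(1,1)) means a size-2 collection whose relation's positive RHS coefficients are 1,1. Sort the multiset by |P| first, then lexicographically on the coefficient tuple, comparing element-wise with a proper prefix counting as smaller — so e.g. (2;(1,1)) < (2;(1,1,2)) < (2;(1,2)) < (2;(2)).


Δ(Σ) — 10 vertices, 20 min non-faces:

  {4,6}:  v_{4} + v_{6} = 0 ; sig = (2;())
  {7,9}:  v_{7} + v_{9} = 0 ; sig = (2;())
  {2,8}:  v_{2} + v_{8} = v_{1} ; sig = (2;(1))
  {5,8}:  v_{5} + v_{8} = v_{4} ; sig = (2;(1))
  {8,10}:  v_{8} + v_{10} = v_{7} ; sig = (2;(1))
  {2,4}:  v_{2} + v_{4} = v_{1} + v_{5} ; sig = (2;(1,1))
  {2,7}:  v_{2} + v_{7} = v_{1} + v_{10} ; sig = (2;(1,1))
  {4,10}:  v_{4} + v_{10} = v_{5} + v_{7} ; sig = (2;(1,1))
  {5,6}:  v_{5} + v_{6} = v_{9} + v_{10} ; sig = (2;(1,1))
  {6,8}:  v_{6} + v_{8} = v_{1} + v_{3} + v_{10} ; sig = (2;(1,1,1))
  {8,9}:  v_{8} + v_{9} = v_{1} + v_{3} + v_{5} ; sig = (2;(1,1,1))
  {4,9}:  v_{4} + v_{9} = v_{1} + v_{3} + 2·v_{5} ; sig = (2;(1,1,2))
  {6,7}:  v_{6} + v_{7} = v_{1} + v_{3} + 2·v_{10} ; sig = (2;(1,1,2))
  {1,9,10}:  v_{1} + v_{9} + v_{10} = v_{2} ; sig = (3;(1))
  {2,3,5}:  v_{2} + v_{3} + v_{5} = v_{9} ; sig = (3;(1))
  {2,3,10}:  v_{2} + v_{3} + v_{10} = v_{6} ; sig = (3;(1))
  {1,6,9}:  v_{1} + v_{6} + v_{9} = 2·v_{2} + v_{3} ; sig = (3;(1,2))
  {1,3,5,10}:  v_{1} + v_{3} + v_{5} + v_{10} = 0 ; sig = (4;())
  {1,3,5,7}:  v_{1} + v_{3} + v_{5} + v_{7} = v_{8} ; sig = (4;(1))
  {1,3,4,7}:  v_{1} + v_{3} + v_{4} + v_{7} = 2·v_{8} ; sig = (4;(2))

Signatures (|P|; sorted positive RHS coefficients), sorted:
    (2;())
    (2;())
    (2;(1))
    (2;(1))
    (2;(1))
    (2;(1,1))
    (2;(1,1))
    (2;(1,1))
    (2;(1,1))
    (2;(1,1,1))
    (2;(1,1,1))
    (2;(1,1,2))
    (2;(1,1,2))
    (3;(1))
    (3;(1))
    (3;(1))
    (3;(1,2))
    (4;())
    (4;(1))
    (4;(2))


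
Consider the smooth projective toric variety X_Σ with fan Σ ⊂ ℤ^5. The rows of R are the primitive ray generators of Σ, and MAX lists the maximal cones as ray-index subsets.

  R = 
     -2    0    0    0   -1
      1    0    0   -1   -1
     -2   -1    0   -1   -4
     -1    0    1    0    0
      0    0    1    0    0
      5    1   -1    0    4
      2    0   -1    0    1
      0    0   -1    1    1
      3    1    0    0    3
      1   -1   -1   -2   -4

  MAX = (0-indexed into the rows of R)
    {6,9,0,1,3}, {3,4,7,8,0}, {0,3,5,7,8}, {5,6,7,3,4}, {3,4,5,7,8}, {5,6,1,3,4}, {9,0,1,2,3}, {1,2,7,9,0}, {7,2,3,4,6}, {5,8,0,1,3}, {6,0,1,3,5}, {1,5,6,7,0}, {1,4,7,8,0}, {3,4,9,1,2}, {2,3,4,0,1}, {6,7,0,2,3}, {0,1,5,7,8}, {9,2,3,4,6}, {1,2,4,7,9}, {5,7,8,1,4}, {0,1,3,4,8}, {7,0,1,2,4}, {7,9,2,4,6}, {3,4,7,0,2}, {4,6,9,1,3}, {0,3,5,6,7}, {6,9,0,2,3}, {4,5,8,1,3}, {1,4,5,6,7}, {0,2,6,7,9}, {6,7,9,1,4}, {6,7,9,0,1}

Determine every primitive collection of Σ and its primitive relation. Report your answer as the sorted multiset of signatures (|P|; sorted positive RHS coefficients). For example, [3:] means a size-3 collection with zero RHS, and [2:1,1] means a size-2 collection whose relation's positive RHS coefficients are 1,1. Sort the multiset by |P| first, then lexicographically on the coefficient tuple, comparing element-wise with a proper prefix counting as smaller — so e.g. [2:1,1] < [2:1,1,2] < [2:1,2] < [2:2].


Σ has 11 primitive collections:

  P = {2,8}:  v_{2} + v_{8} = v_{1}  ⇒ sig = [2:1]
  P = {6,8}:  v_{6} + v_{8} = v_{5}  ⇒ sig = [2:1]
  P = {2,5}:  v_{2} + v_{5} = v_{1} + v_{6}  ⇒ sig = [2:1,1]
  P = {8,9}:  v_{8} + v_{9} = 2·v_{1} + v_{6}  ⇒ sig = [2:1,2]
  P = {5,9}:  v_{5} + v_{9} = 2·v_{1} + 2·v_{6}  ⇒ sig = [2:2,2]
  P = {0,4,6}:  v_{0} + v_{4} + v_{6} = 0  ⇒ sig = [3:]
  P = {1,3,7}:  v_{1} + v_{3} + v_{7} = 0  ⇒ sig = [3:]
  P = {0,4,5}:  v_{0} + v_{4} + v_{5} = v_{8}  ⇒ sig = [3:1]
  P = {1,2,6}:  v_{1} + v_{2} + v_{6} = v_{9}  ⇒ sig = [3:1]
  P = {0,4,9}:  v_{0} + v_{4} + v_{9} = v_{1} + v_{2}  ⇒ sig = [3:1,1]
  P = {3,7,9}:  v_{3} + v_{7} + v_{9} = v_{2} + v_{6}  ⇒ sig = [3:1,1]

Hence PRS(X_Σ) =
    [2:1]
    [2:1]
    [2:1,1]
    [2:1,2]
    [2:2,2]
    [3:]
    [3:]
    [3:1]
    [3:1]
    [3:1,1]
    [3:1,1]


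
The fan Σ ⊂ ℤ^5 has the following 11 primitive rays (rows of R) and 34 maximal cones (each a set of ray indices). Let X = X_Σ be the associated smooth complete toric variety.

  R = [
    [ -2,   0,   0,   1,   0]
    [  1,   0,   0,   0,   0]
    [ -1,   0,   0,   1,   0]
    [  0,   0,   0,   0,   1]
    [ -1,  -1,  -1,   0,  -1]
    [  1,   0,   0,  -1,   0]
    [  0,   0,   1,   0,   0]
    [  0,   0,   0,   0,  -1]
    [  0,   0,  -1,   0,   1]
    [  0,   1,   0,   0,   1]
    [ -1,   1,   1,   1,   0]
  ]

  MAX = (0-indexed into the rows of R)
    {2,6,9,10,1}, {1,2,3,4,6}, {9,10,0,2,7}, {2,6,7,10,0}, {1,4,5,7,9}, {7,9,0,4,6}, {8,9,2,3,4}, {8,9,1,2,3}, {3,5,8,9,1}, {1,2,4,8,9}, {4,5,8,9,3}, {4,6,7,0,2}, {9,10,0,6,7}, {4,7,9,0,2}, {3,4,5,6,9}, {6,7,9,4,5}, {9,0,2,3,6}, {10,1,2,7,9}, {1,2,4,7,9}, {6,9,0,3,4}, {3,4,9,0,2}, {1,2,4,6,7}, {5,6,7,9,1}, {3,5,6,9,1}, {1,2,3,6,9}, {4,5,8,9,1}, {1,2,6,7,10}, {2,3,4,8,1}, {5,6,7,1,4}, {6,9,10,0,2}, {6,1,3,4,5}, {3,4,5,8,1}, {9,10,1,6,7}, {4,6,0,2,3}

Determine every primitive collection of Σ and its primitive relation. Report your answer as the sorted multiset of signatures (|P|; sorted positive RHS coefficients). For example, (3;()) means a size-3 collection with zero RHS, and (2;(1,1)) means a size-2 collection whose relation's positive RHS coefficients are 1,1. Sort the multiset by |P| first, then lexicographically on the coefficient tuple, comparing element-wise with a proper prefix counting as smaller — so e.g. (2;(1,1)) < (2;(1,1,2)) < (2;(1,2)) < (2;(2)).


Δ(Σ) — 11 vertices, 15 min non-faces:

  P = {2,5}:  v_{2} + v_{5} = 0  so sig = (2;())
  P = {3,7}:  v_{3} + v_{7} = 0  so sig = (2;())
  P = {0,1}:  v_{0} + v_{1} = v_{2}  so sig = (2;(1))
  P = {6,8}:  v_{6} + v_{8} = v_{3}  so sig = (2;(1))
  P = {4,10}:  v_{4} + v_{10} = v_{0} + v_{7}  so sig = (2;(1,1))
  P = {8,10}:  v_{8} + v_{10} = v_{2} + v_{9}  so sig = (2;(1,1))
  P = {0,5}:  v_{0} + v_{5} = v_{4} + v_{6} + v_{9}  so sig = (2;(1,1,1))
  P = {3,10}:  v_{3} + v_{10} = v_{2} + v_{6} + v_{9}  so sig = (2;(1,1,1))
  P = {5,10}:  v_{5} + v_{10} = v_{6} + v_{7} + v_{9}  so sig = (2;(1,1,1))
  P = {7,8}:  v_{7} + v_{8} = v_{1} + v_{4} + v_{9}  so sig = (2;(1,1,1))
  P = {0,8}:  v_{0} + v_{8} = v_{2} + v_{3} + v_{4} + v_{9}  so sig = (2;(1,1,1,1))
  P = {1,4,6,9}:  v_{1} + v_{4} + v_{6} + v_{9} = 0  so sig = (4;())
  P = {1,3,4,9}:  v_{1} + v_{3} + v_{4} + v_{9} = v_{8}  so sig = (4;(1))
  P = {2,4,6,9}:  v_{2} + v_{4} + v_{6} + v_{9} = v_{0}  so sig = (4;(1))
  P = {2,6,7,9}:  v_{2} + v_{6} + v_{7} + v_{9} = v_{10}  so sig = (4;(1))

so the primitive-relation signature multiset is
{ (2;()) ×2,  (2;(1)) ×2,  (2;(1,1)) ×2,  (2;(1,1,1)) ×4,  (2;(1,1,1,1)),  (4;()),  (4;(1)) ×3 }


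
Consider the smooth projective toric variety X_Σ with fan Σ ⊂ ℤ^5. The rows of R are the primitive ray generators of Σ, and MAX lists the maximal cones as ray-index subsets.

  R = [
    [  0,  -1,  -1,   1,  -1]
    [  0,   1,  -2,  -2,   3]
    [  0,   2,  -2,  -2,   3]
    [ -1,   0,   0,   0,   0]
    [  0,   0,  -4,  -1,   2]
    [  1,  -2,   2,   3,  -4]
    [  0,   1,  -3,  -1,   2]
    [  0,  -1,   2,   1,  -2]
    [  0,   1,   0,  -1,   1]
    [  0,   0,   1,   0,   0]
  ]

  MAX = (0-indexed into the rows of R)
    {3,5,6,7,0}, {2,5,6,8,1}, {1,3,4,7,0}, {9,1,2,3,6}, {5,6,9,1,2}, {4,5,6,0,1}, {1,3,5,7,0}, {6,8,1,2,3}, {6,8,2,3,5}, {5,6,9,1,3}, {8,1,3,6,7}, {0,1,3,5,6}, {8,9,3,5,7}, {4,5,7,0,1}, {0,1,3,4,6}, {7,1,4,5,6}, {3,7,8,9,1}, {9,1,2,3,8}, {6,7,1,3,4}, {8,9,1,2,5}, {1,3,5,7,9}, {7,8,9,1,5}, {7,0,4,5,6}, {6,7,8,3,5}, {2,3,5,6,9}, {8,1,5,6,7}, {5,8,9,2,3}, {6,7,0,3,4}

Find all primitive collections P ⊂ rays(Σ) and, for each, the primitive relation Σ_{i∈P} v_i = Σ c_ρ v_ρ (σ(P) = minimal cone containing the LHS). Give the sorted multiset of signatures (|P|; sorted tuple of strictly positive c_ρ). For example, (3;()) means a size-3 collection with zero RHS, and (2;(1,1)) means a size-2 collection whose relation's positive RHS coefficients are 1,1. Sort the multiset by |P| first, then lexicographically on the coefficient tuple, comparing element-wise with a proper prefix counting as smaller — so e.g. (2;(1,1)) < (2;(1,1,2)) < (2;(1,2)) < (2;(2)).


Δ(Σ) — 10 vertices, 14 min non-faces:

  P={0,2}:  v_{0} + v_{2} = v_{6}  so sig = (2;(1))
  P={2,7}:  v_{2} + v_{7} = v_{8}  so sig = (2;(1))
  P={0,8}:  v_{0} + v_{8} = v_{6} + v_{7}  so sig = (2;(1,1))
  P={4,9}:  v_{4} + v_{9} = v_{0} + v_{1}  so sig = (2;(1,1))
  P={0,9}:  v_{0} + v_{9} = v_{1} + v_{3} + v_{5}  so sig = (2;(1,1,1))
  P={2,4}:  v_{2} + v_{4} = v_{1} + 2·v_{6} + v_{7}  so sig = (2;(1,1,2))
  P={4,8}:  v_{4} + v_{8} = v_{1} + 2·v_{6} + 2·v_{7}  so sig = (2;(1,2,2))
  P={6,7,9}:  v_{6} + v_{7} + v_{9} = 0  so sig = (3;())
  P={6,8,9}:  v_{6} + v_{8} + v_{9} = v_{2}  so sig = (3;(1))
  P={3,4,5}:  v_{3} + v_{4} + v_{5} = 2·v_{0}  so sig = (3;(2))
  P={1,3,5,8}:  v_{1} + v_{3} + v_{5} + v_{8} = 0  so sig = (4;())
  P={0,1,6,7}:  v_{0} + v_{1} + v_{6} + v_{7} = v_{4}  so sig = (4;(1))
  P={1,2,3,5}:  v_{1} + v_{2} + v_{3} + v_{5} = v_{6} + v_{9}  so sig = (4;(1,1))
  P={1,3,5,6,7}:  v_{1} + v_{3} + v_{5} + v_{6} + v_{7} = v_{0}  so sig = (5;(1))

Signatures (|P|; sorted positive RHS coefficients), sorted:
    (2;(1))
    (2;(1))
    (2;(1,1))
    (2;(1,1))
    (2;(1,1,1))
    (2;(1,1,2))
    (2;(1,2,2))
    (3;())
    (3;(1))
    (3;(2))
    (4;())
    (4;(1))
    (4;(1,1))
    (5;(1))
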